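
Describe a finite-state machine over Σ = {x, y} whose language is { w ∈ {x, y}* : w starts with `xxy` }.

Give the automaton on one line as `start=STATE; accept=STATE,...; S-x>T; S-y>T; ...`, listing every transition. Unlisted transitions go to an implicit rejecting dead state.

start=q0; accept=q3; q0-x>q1; q0-y>q4; q1-x>q2; q1-y>q4; q2-x>q4; q2-y>q3; q3-x>q3; q3-y>q3; q4-x>q4; q4-y>q4

Walk along `xxy` while the input agrees: from q0 take `x` to q1, and so on. Any deviation drops to the rejecting sink q4. Once q3 is reached the prefix is confirmed and every continuation is accepted.
        x   y  
>  q0   q1  q4 
   q1   q2  q4 
   q2   q4  q3 
 * q3   q3  q3 
   q4   q4  q4 
(> = start, * = accepting)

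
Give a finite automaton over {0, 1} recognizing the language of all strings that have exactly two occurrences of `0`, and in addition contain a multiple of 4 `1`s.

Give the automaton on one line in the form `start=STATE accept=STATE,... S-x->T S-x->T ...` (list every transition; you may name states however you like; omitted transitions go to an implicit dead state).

start=q0 accept=q3 q0-0->q1 q0-1->q2 q1-0->q3 q1-1->q4 q2-0->q4 q2-1->q5 q3-0->q6 q3-1->q7 q4-0->q7 q4-1->q8 q5-0->q8 q5-1->q9 q6-0->q6 q6-1->q6 q7-0->q6 q7-1->q10 q8-0->q10 q8-1->q11 q9-0->q11 q9-1->q0 q10-0->q6 q10-1->q12 q11-0->q12 q11-1->q1 q12-0->q6 q12-1->q3

Handle the two conditions separately and then intersect. One (4 states) tracks the count of `0`s, saturating at 3; the other (4 states) tracks the count of `1`s modulo 4. Each combined state is a pair, one component from each; accept when both components accept. Minimizing collapses redundant product states.
13 states suffice.
          0    1  
>  q0     q1   q2 
   q1     q3   q4 
   q2     q4   q5 
 * q3     q6   q7 
   q4     q7   q8 
   q5     q8   q9 
   q6     q6   q6 
   q7     q6  q10 
   q8    q10  q11 
   q9    q11   q0 
   q10    q6  q12 
   q11   q12   q1 
   q12    q6   q3 
(> = start, * = accepting)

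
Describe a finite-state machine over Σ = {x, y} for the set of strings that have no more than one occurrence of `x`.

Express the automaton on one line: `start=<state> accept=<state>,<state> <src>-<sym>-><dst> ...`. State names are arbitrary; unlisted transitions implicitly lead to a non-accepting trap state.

Count `x`s, saturating at 2: state q0 means no `x` yet, q1 means one `x` seen, q2 means more than one. Each `x` increments (capped at q2); other symbols loop. Accept from {q0, q1}.
3 states suffice.
        x   y  
>* q0   q1  q0 
 * q1   q2  q1 
   q2   q2  q2 
(> = start, * = accepting)

start=q0 accept=q0,q1 q0-x->q1 q0-y->q0 q1-x->q2 q1-y->q1 q2-x->q2 q2-y->q2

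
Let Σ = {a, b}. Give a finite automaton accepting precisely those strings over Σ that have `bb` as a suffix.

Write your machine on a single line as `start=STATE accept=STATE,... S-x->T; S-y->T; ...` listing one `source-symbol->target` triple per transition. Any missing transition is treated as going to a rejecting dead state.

Remember how much of `bb` the current input suffix matches. State S0 means no match yet; S1 means the last symbol is `b`; S2 means the last 2 symbols are `bb`. Only S2 accepts. On a mismatch, fall back to the longest proper suffix that is still a prefix of `bb`.
A 3-state machine:
        a   b  
>  S0   S0  S1 
   S1   S0  S2 
 * S2   S0  S2 
(> = start, * = accepting)

start=S0; accept=S2; S0-a->S0; S0-b->S1; S1-a->S0; S1-b->S2; S2-a->S0; S2-b->S2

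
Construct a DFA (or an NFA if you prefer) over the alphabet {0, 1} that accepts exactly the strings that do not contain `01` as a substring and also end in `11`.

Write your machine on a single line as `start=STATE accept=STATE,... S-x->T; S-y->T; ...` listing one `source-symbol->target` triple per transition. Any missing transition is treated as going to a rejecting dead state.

Build one automaton per condition and run them in lockstep. The first has 3 states tracking partial matches of the forbidden pattern `01`; the second has 3 states tracking how much of the suffix `11` has currently been matched. A product state is a pair (one from each), accepting exactly when both do. Equivalent product states are then merged.
4 states suffice.
        0   1  
>  q0   q1  q2 
   q1   q1  q1 
   q2   q1  q3 
 * q3   q1  q3 
(> = start, * = accepting)

start=q0; accept=q3; q0-0->q1; q0-1->q2; q1-0->q1; q1-1->q1; q2-0->q1; q2-1->q3; q3-0->q1; q3-1->q3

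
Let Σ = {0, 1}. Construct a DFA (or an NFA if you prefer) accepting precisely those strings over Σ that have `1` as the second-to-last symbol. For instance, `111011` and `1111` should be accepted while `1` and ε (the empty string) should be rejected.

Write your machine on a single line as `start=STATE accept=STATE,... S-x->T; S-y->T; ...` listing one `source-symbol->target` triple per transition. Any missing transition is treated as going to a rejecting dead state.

start=q0; accept=q5,q6; q0-0->q1; q0-1->q2; q1-0->q3; q1-1->q4; q2-0->q5; q2-1->q6; q3-0->q3; q3-1->q4; q4-0->q5; q4-1->q6; q5-0->q3; q5-1->q4; q6-0->q5; q6-1->q6

A DFA must remember the last 2 symbols (since which symbol is second-to-last isn't known until the input ends). Use one state per possible window of the last ≤2 symbols; accept from those whose window starts with `1`.
A 7-state machine:
        0   1  
>  q0   q1  q2 
   q1   q3  q4 
   q2   q5  q6 
   q3   q3  q4 
   q4   q5  q6 
 * q5   q3  q4 
 * q6   q5  q6 
(> = start, * = accepting)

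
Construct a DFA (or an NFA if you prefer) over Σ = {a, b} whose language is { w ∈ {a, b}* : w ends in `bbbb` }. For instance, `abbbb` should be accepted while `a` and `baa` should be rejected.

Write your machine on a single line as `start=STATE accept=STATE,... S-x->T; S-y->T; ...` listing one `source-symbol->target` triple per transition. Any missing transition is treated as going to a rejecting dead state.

Remember how much of `bbbb` the current input suffix matches. State s0 means no match yet; s1 means the last symbol is `b`; s2 means the last 2 symbols are `bb`; s3 means the last 3 symbols are `bbb`; s4 means the last 4 symbols are `bbbb`. Only s4 accepts. On a mismatch, fall back to the longest proper suffix that is still a prefix of `bbbb`.
5 states suffice.
        a   b  
>  s0   s0  s1 
   s1   s0  s2 
   s2   s0  s3 
   s3   s0  s4 
 * s4   s0  s4 
(> = start, * = accepting)

start=s0; accept=s4; s0-a->s0; s0-b->s1; s1-a->s0; s1-b->s2; s2-a->s0; s2-b->s3; s3-a->s0; s3-b->s4; s4-a->s0; s4-b->s4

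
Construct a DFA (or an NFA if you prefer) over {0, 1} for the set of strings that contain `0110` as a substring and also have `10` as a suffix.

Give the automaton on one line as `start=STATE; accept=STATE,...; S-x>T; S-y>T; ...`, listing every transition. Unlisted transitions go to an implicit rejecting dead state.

start=q0; accept=q4; q0-0>q1; q0-1>q0; q1-0>q1; q1-1>q2; q2-0>q1; q2-1>q3; q3-0>q4; q3-1>q0; q4-0>q5; q4-1>q6; q5-0>q5; q5-1>q6; q6-0>q4; q6-1>q6

Build one automaton per condition and run them in lockstep. One (5 states) tracks whether and how much of `0110` has been seen; the other (3 states) tracks how much of the suffix `10` has currently been matched. Each combined state is a pair, one component from each; accept when both components accept. After merging equivalent states the machine shrinks.
7 states suffice.
        0   1  
>  q0   q1  q0 
   q1   q1  q2 
   q2   q1  q3 
   q3   q4  q0 
 * q4   q5  q6 
   q5   q5  q6 
   q6   q4  q6 
(> = start, * = accepting)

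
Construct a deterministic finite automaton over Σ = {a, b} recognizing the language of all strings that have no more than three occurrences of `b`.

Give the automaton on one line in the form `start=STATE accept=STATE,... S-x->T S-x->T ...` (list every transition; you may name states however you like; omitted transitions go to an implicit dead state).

start=q0 accept=q0,q1,q2,q3 q0-a->q0 q0-b->q1 q1-a->q1 q1-b->q2 q2-a->q2 q2-b->q3 q3-a->q3 q3-b->q4 q4-a->q4 q4-b->q4

Only the number of `b`s matters, and only up to 4. Make a chain q0 → q1 → q2 → q3 → q4 advanced by each `b` (with q4 absorbing); every other symbol self-loops. The accepting set is {q0, q1, q2, q3}.
        a   b  
>* q0   q0  q1 
 * q1   q1  q2 
 * q2   q2  q3 
 * q3   q3  q4 
   q4   q4  q4 
(> = start, * = accepting)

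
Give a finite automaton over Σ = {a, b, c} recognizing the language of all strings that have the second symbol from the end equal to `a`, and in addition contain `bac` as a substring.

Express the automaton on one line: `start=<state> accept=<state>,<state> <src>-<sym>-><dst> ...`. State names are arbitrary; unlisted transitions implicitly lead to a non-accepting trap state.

start=S0 accept=S3,S6 S0-a->S0 S0-b->S1 S0-c->S0 S1-a->S2 S1-b->S1 S1-c->S0 S2-a->S0 S2-b->S1 S2-c->S3 S3-a->S4 S3-b->S5 S3-c->S5 S4-a->S6 S4-b->S3 S4-c->S3 S5-a->S4 S5-b->S5 S5-c->S5 S6-a->S6 S6-b->S3 S6-c->S3

Handle the two conditions separately and then intersect. One (13 states) tracks the last 2 symbols read; the other (4 states) tracks whether and how much of `bac` has been seen. Each combined state is a pair, one component from each; accept when both components accept. Equivalent product states are then merged.
7 states suffice.
        a   b   c  
>  S0   S0  S1  S0 
   S1   S2  S1  S0 
   S2   S0  S1  S3 
 * S3   S4  S5  S5 
   S4   S6  S3  S3 
   S5   S4  S5  S5 
 * S6   S6  S3  S3 
(> = start, * = accepting)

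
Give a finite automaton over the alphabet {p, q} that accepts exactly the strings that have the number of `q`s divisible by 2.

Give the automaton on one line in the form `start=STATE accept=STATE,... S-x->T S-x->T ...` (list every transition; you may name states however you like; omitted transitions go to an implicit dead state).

start=S0 accept=S0 S0-p->S0 S0-q->S1 S1-p->S1 S1-q->S0

Keep the running count of `q`s modulo 2: each `q` advances along the cycle S0 → S1 → S0 while other symbols loop. Accept at S0.
A 2-state machine:
        p   q  
>* S0   S0  S1 
   S1   S1  S0 
(> = start, * = accepting)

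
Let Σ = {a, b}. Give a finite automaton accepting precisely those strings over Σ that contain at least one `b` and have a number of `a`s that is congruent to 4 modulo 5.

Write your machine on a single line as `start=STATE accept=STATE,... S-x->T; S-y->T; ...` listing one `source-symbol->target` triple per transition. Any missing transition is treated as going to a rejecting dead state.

start=q0; accept=q9; q0-a->q1; q0-b->q2; q1-a->q3; q1-b->q4; q2-a->q4; q2-b->q2; q3-a->q5; q3-b->q6; q4-a->q6; q4-b->q4; q5-a->q7; q5-b->q8; q6-a->q8; q6-b->q6; q7-a->q0; q7-b->q9; q8-a->q9; q8-b->q8; q9-a->q2; q9-b->q9

Handle the two conditions separately and then intersect. The first has 3 states tracking the count of `b`s, saturating at 2; the second has 5 states tracking the count of `a`s modulo 5. A product state is a pair (one from each), accepting exactly when both do. Equivalent product states are then merged.
        a   b  
>  q0   q1  q2 
   q1   q3  q4 
   q2   q4  q2 
   q3   q5  q6 
   q4   q6  q4 
   q5   q7  q8 
   q6   q8  q6 
   q7   q0  q9 
   q8   q9  q8 
 * q9   q2  q9 
(> = start, * = accepting)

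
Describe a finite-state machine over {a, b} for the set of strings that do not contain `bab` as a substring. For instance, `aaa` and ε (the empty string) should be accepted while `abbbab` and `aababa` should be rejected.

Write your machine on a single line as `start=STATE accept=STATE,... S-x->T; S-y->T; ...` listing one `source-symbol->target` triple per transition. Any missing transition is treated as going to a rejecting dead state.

start=S0; accept=S0,S1,S2; S0-a->S0; S0-b->S1; S1-a->S2; S1-b->S1; S2-a->S0; S2-b->S3; S3-a->S3; S3-b->S3

Track partial matches of the forbidden pattern `bab`. State S3 is a dead state reached once `bab` has occurred; every other state accepts. S0 means no part of `bab` is currently matched.
With 4 states:
        a   b  
>* S0   S0  S1 
 * S1   S2  S1 
 * S2   S0  S3 
   S3   S3  S3 
(> = start, * = accepting)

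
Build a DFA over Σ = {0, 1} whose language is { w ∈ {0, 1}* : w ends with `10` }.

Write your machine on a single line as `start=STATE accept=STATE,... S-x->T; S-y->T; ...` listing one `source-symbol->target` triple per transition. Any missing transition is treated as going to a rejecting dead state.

Let each state record the length of the longest suffix of the input read so far that is also a prefix of `10`. q1 means the last symbol is `1`; q2 means the last 2 symbols are `10`. Accept only at q2, where the string currently ends in `10`.
With 3 states:
        0   1  
>  q0   q0  q1 
   q1   q2  q1 
 * q2   q0  q1 
(> = start, * = accepting)

start=q0; accept=q2; q0-0->q0; q0-1->q1; q1-0->q2; q1-1->q1; q2-0->q0; q2-1->q1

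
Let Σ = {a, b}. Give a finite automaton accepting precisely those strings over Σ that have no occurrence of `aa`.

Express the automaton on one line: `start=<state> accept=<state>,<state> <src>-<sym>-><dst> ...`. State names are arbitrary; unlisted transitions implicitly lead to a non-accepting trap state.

Track partial matches of the forbidden pattern `aa`. State q2 is a dead state reached once `aa` has occurred; every other state accepts. q0 means no part of `aa` is currently matched.
A 3-state machine:
        a   b  
>* q0   q1  q0 
 * q1   q2  q0 
   q2   q2  q2 
(> = start, * = accepting)

start=q0 accept=q0,q1 q0-a->q1 q0-b->q0 q1-a->q2 q1-b->q0 q2-a->q2 q2-b->q2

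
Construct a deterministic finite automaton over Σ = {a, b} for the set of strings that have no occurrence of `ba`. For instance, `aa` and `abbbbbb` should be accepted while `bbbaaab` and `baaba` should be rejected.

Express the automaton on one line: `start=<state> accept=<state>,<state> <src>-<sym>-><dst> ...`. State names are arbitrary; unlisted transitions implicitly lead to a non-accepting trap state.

start=q0 accept=q0,q1 q0-a->q0 q0-b->q1 q1-a->q2 q1-b->q1 q2-a->q2 q2-b->q2

Track partial matches of the forbidden pattern `ba`. State q2 is a dead state reached once `ba` has occurred; every other state accepts. q0 means no part of `ba` is currently matched.
        a   b  
>* q0   q0  q1 
 * q1   q2  q1 
   q2   q2  q2 
(> = start, * = accepting)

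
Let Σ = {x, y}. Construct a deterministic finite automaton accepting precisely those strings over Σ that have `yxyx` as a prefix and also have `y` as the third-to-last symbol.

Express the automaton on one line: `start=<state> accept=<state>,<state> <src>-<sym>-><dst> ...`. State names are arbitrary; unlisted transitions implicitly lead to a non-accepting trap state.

start=q0 accept=q6,q7,q11,q12 q0-x->q1 q0-y->q2 q1-x->q1 q1-y->q1 q2-x->q3 q2-y->q1 q3-x->q1 q3-y->q4 q4-x->q5 q4-y->q1 q5-x->q6 q5-y->q7 q6-x->q8 q6-y->q9 q7-x->q5 q7-y->q10 q8-x->q8 q8-y->q9 q9-x->q5 q9-y->q10 q10-x->q11 q10-y->q12 q11-x->q6 q11-y->q7 q12-x->q11 q12-y->q12

Run two small machines in parallel and take their product. One (6 states) tracks whether the input so far still matches the prefix `yxyx`; the other (15 states) tracks the last 3 symbols read. Each combined state is a pair, one component from each; accept when both components accept. Equivalent product states are then merged.
A 13-state machine:
          x    y  
>  q0     q1   q2 
   q1     q1   q1 
   q2     q3   q1 
   q3     q1   q4 
   q4     q5   q1 
   q5     q6   q7 
 * q6     q8   q9 
 * q7     q5  q10 
   q8     q8   q9 
   q9     q5  q10 
   q10   q11  q12 
 * q11    q6   q7 
 * q12   q11  q12 
(> = start, * = accepting)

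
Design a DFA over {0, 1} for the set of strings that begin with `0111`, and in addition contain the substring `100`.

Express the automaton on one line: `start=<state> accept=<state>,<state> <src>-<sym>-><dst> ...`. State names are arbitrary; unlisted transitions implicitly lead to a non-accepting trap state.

start=s0 accept=s10 s0-0->s1 s0-1->s2 s1-0->s3 s1-1->s4 s2-0->s5 s2-1->s2 s3-0->s3 s3-1->s2 s4-0->s5 s4-1->s6 s5-0->s7 s5-1->s2 s6-0->s5 s6-1->s8 s7-0->s7 s7-1->s7 s8-0->s9 s8-1->s8 s9-0->s10 s9-1->s8 s10-0->s10 s10-1->s10

Build one automaton per condition and run them in lockstep. One (6 states) tracks whether the input so far still matches the prefix `0111`; the other (4 states) tracks whether and how much of `100` has been seen. Each combined state is a pair, one component from each; accept when both components accept.
11 states suffice.
          0    1  
>  s0     s1   s2 
   s1     s3   s4 
   s2     s5   s2 
   s3     s3   s2 
   s4     s5   s6 
   s5     s7   s2 
   s6     s5   s8 
   s7     s7   s7 
   s8     s9   s8 
   s9    s10   s8 
 * s10   s10  s10 
(> = start, * = accepting)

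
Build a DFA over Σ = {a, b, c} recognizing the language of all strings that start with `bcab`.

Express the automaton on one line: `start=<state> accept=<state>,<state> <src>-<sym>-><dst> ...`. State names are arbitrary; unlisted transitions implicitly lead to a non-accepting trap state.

Walk along `bcab` while the input agrees: from q0 take `b` to q1, and so on. Any deviation drops to the rejecting sink q5. Once q4 is reached the prefix is confirmed and every continuation is accepted.
        a   b   c  
>  q0   q5  q1  q5 
   q1   q5  q5  q2 
   q2   q3  q5  q5 
   q3   q5  q4  q5 
 * q4   q4  q4  q4 
   q5   q5  q5  q5 
(> = start, * = accepting)

start=q0 accept=q4 q0-a->q5 q0-b->q1 q0-c->q5 q1-a->q5 q1-b->q5 q1-c->q2 q2-a->q3 q2-b->q5 q2-c->q5 q3-a->q5 q3-b->q4 q3-c->q5 q4-a->q4 q4-b->q4 q4-c->q4 q5-a->q5 q5-b->q5 q5-c->q5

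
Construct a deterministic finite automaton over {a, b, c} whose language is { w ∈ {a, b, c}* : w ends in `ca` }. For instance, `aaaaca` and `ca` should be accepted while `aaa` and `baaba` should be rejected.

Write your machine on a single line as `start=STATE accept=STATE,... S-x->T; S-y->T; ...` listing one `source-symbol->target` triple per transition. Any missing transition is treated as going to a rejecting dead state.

Let each state record the length of the longest suffix of the input read so far that is also a prefix of `ca`. q1 means the last symbol is `c`; q2 means the last 2 symbols are `ca`. Accept only at q2, where the string currently ends in `ca`.
With 3 states:
        a   b   c  
>  q0   q0  q0  q1 
   q1   q2  q0  q1 
 * q2   q0  q0  q1 
(> = start, * = accepting)

start=q0; accept=q2; q0-a->q0; q0-b->q0; q0-c->q1; q1-a->q2; q1-b->q0; q1-c->q1; q2-a->q0; q2-b->q0; q2-c->q1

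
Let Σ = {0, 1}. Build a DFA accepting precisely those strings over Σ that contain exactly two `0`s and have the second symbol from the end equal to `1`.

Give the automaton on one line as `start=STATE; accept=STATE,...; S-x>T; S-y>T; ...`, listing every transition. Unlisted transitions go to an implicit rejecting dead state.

Build one automaton per condition and run them in lockstep. The first has 4 states tracking the count of `0`s, saturating at 3; the second has 7 states tracking the last 2 symbols read. A product state is a pair (one from each), accepting exactly when both do.
       0  1 
>  A   B  C 
   B   D  E 
   C   F  G 
   D   H  I 
   E   J  K 
   F   D  E 
   G   F  G 
   H   H  L 
   I   M  N 
 * J   H  I 
   K   J  K 
   L   M  O 
   M   H  L 
 * N   M  N 
   O   M  O 
(> = start, * = accepting)

start=A; accept=J,N; A-0>B; A-1>C; B-0>D; B-1>E; C-0>F; C-1>G; D-0>H; D-1>I; E-0>J; E-1>K; F-0>D; F-1>E; G-0>F; G-1>G; H-0>H; H-1>L; I-0>M; I-1>N; J-0>H; J-1>I; K-0>J; K-1>K; L-0>M; L-1>O; M-0>H; M-1>L; N-0>M; N-1>N; O-0>M; O-1>O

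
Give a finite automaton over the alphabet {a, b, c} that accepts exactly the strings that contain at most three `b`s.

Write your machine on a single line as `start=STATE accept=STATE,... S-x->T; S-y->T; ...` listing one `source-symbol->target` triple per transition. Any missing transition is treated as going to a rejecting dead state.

start=s0; accept=s0,s1,s2,s3; s0-a->s0; s0-b->s1; s0-c->s0; s1-a->s1; s1-b->s2; s1-c->s1; s2-a->s2; s2-b->s3; s2-c->s2; s3-a->s3; s3-b->s4; s3-c->s3; s4-a->s4; s4-b->s4; s4-c->s4

Only the number of `b`s matters, and only up to 4. Make a chain s0 → s1 → s2 → s3 → s4 advanced by each `b` (with s4 absorbing); every other symbol self-loops. The accepting set is {s0, s1, s2, s3}.
        a   b   c  
>* s0   s0  s1  s0 
 * s1   s1  s2  s1 
 * s2   s2  s3  s2 
 * s3   s3  s4  s3 
   s4   s4  s4  s4 
(> = start, * = accepting)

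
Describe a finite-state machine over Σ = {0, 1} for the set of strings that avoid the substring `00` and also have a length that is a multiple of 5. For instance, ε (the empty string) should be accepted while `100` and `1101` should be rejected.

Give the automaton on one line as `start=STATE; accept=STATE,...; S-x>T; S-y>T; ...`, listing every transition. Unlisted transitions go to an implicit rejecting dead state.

Build one automaton per condition and run them in lockstep. The first has 3 states tracking partial matches of the forbidden pattern `00`; the second has 5 states tracking the input length modulo 5. A product state is a pair (one from each), accepting exactly when both do.
With 15 states:
          0    1  
>* s0     s1   s2 
   s1     s3   s4 
   s2     s5   s4 
   s3     s6   s6 
   s4     s7   s8 
   s5     s6   s8 
   s6     s9   s9 
   s7     s9  s10 
   s8    s11  s10 
   s9    s12  s12 
   s10   s13   s0 
   s11   s12   s0 
   s12   s14  s14 
 * s13   s14   s2 
   s14    s3   s3 
(> = start, * = accepting)

start=s0; accept=s0,s13; s0-0>s1; s0-1>s2; s1-0>s3; s1-1>s4; s2-0>s5; s2-1>s4; s3-0>s6; s3-1>s6; s4-0>s7; s4-1>s8; s5-0>s6; s5-1>s8; s6-0>s9; s6-1>s9; s7-0>s9; s7-1>s10; s8-0>s11; s8-1>s10; s9-0>s12; s9-1>s12; s10-0>s13; s10-1>s0; s11-0>s12; s11-1>s0; s12-0>s14; s12-1>s14; s13-0>s14; s13-1>s2; s14-0>s3; s14-1>s3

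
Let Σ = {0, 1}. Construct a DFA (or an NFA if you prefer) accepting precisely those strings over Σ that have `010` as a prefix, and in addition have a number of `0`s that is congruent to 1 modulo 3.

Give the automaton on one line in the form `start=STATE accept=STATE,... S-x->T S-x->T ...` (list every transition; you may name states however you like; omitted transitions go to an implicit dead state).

Handle the two conditions separately and then intersect. One (5 states) tracks whether the input so far still matches the prefix `010`; the other (3 states) tracks the count of `0`s modulo 3. Each combined state is a pair, one component from each; accept when both components accept. Equivalent product states are then merged.
        0   1  
>  q0   q1  q2 
   q1   q2  q3 
   q2   q2  q2 
   q3   q4  q2 
   q4   q5  q4 
   q5   q6  q5 
 * q6   q4  q6 
(> = start, * = accepting)

start=q0 accept=q6 q0-0->q1 q0-1->q2 q1-0->q2 q1-1->q3 q2-0->q2 q2-1->q2 q3-0->q4 q3-1->q2 q4-0->q5 q4-1->q4 q5-0->q6 q5-1->q5 q6-0->q4 q6-1->q6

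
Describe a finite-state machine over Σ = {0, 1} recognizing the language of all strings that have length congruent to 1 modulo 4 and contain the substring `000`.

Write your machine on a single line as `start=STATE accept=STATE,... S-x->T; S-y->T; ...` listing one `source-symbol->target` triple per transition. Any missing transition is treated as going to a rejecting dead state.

start=q0; accept=q13; q0-0->q1; q0-1->q2; q1-0->q3; q1-1->q4; q2-0->q5; q2-1->q4; q3-0->q6; q3-1->q7; q4-0->q8; q4-1->q7; q5-0->q9; q5-1->q7; q6-0->q10; q6-1->q10; q7-0->q11; q7-1->q0; q8-0->q12; q8-1->q0; q9-0->q10; q9-1->q0; q10-0->q13; q10-1->q13; q11-0->q14; q11-1->q2; q12-0->q13; q12-1->q2; q13-0->q15; q13-1->q15; q14-0->q15; q14-1->q4; q15-0->q6; q15-1->q6

Run two small machines in parallel and take their product. The first has 4 states tracking the input length modulo 4; the second has 4 states tracking whether and how much of `000` has been seen. A product state is a pair (one from each), accepting exactly when both do.
16 states suffice.
          0    1  
>  q0     q1   q2 
   q1     q3   q4 
   q2     q5   q4 
   q3     q6   q7 
   q4     q8   q7 
   q5     q9   q7 
   q6    q10  q10 
   q7    q11   q0 
   q8    q12   q0 
   q9    q10   q0 
   q10   q13  q13 
   q11   q14   q2 
   q12   q13   q2 
 * q13   q15  q15 
   q14   q15   q4 
   q15    q6   q6 
(> = start, * = accepting)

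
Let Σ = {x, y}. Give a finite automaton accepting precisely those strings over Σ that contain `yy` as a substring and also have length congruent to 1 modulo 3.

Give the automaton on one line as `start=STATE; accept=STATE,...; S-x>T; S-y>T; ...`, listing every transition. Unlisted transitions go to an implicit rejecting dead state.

start=S0; accept=S8; S0-x>S1; S0-y>S2; S1-x>S3; S1-y>S4; S2-x>S3; S2-y>S5; S3-x>S0; S3-y>S6; S4-x>S0; S4-y>S7; S5-x>S7; S5-y>S7; S6-x>S1; S6-y>S8; S7-x>S8; S7-y>S8; S8-x>S5; S8-y>S5

Handle the two conditions separately and then intersect. The first has 3 states tracking whether and how much of `yy` has been seen; the second has 3 states tracking the input length modulo 3. A product state is a pair (one from each), accepting exactly when both do.
A 9-state machine:
        x   y  
>  S0   S1  S2 
   S1   S3  S4 
   S2   S3  S5 
   S3   S0  S6 
   S4   S0  S7 
   S5   S7  S7 
   S6   S1  S8 
   S7   S8  S8 
 * S8   S5  S5 
(> = start, * = accepting)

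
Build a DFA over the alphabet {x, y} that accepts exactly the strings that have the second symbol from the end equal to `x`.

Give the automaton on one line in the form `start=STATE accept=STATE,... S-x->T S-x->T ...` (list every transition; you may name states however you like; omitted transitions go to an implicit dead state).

start=s0 accept=s3,s4 s0-x->s1 s0-y->s2 s1-x->s3 s1-y->s4 s2-x->s5 s2-y->s6 s3-x->s3 s3-y->s4 s4-x->s5 s4-y->s6 s5-x->s3 s5-y->s4 s6-x->s5 s6-y->s6

Because acceptance depends on a position counted from the end, the machine has to buffer the most recent 2 symbols. Make each state the string of the last up-to-2 symbols read; on input `x` shift the window left and append `x`. Accept when the buffered window has length 2 and begins with `x`.
With 7 states:
        x   y  
>  s0   s1  s2 
   s1   s3  s4 
   s2   s5  s6 
 * s3   s3  s4 
 * s4   s5  s6 
   s5   s3  s4 
   s6   s5  s6 
(> = start, * = accepting)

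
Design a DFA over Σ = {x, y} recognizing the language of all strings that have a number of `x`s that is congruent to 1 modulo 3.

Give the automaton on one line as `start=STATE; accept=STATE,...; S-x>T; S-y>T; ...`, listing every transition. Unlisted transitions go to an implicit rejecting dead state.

start=q0; accept=q1; q0-x>q1; q0-y>q0; q1-x>q2; q1-y>q1; q2-x>q0; q2-y>q2

The only thing that matters is how many `x`s have appeared, reduced mod 3. Use one state per residue: q0 for 0, …, q2 for 2. Reading `x` moves to the next residue; anything else stays put. q1 is accepting.
3 states suffice.
        x   y  
>  q0   q1  q0 
 * q1   q2  q1 
   q2   q0  q2 
(> = start, * = accepting)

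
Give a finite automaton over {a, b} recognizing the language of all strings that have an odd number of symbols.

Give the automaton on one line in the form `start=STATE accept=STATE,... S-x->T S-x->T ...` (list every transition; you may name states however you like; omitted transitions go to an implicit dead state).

Count input length modulo 2: every symbol advances one step around the cycle q0 → q1 → q0. Accept at q1.
        a   b  
>  q0   q1  q1 
 * q1   q0  q0 
(> = start, * = accepting)

start=q0 accept=q1 q0-a->q1 q0-b->q1 q1-a->q0 q1-b->q0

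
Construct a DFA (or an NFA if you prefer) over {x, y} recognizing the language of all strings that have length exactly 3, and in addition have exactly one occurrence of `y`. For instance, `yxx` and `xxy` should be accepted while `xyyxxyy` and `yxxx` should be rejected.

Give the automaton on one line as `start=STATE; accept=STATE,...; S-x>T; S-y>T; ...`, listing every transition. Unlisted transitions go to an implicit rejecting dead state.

start=S0; accept=S7; S0-x>S1; S0-y>S2; S1-x>S3; S1-y>S4; S2-x>S4; S2-y>S5; S3-x>S6; S3-y>S7; S4-x>S7; S4-y>S8; S5-x>S8; S5-y>S8; S6-x>S9; S6-y>S10; S7-x>S10; S7-y>S11; S8-x>S11; S8-y>S11; S9-x>S9; S9-y>S10; S10-x>S10; S10-y>S11; S11-x>S11; S11-y>S11

Build one automaton per condition and run them in lockstep. The first has 5 states tracking the input length, saturating at 4; the second has 3 states tracking the count of `y`s, saturating at 2. A product state is a pair (one from each), accepting exactly when both do.
12 states suffice.
          x    y  
>  S0     S1   S2 
   S1     S3   S4 
   S2     S4   S5 
   S3     S6   S7 
   S4     S7   S8 
   S5     S8   S8 
   S6     S9  S10 
 * S7    S10  S11 
   S8    S11  S11 
   S9     S9  S10 
   S10   S10  S11 
   S11   S11  S11 
(> = start, * = accepting)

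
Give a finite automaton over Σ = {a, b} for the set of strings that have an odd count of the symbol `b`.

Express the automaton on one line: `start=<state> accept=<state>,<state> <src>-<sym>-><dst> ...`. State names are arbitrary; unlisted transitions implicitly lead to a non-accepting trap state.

start=q0 accept=q1 q0-a->q0 q0-b->q1 q1-a->q1 q1-b->q0

The only thing that matters is how many `b`s have appeared, reduced mod 2. Use one state per residue: q0 for 0, …, q1 for 1. Reading `b` moves to the next residue; anything else stays put. q1 is accepting.
2 states suffice.
        a   b  
>  q0   q0  q1 
 * q1   q1  q0 
(> = start, * = accepting)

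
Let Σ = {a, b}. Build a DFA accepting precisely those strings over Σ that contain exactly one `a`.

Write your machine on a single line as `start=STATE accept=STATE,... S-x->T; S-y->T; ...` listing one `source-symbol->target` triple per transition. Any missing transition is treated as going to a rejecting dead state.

start=q0; accept=q1; q0-a->q1; q0-b->q0; q1-a->q2; q1-b->q1; q2-a->q2; q2-b->q2

Count `a`s, saturating at 2: state q0 means no `a` yet, q1 means one `a` seen, q2 means more than one. Each `a` increments (capped at q2); other symbols loop. Accept from {q1}.
3 states suffice.
        a   b  
>  q0   q1  q0 
 * q1   q2  q1 
   q2   q2  q2 
(> = start, * = accepting)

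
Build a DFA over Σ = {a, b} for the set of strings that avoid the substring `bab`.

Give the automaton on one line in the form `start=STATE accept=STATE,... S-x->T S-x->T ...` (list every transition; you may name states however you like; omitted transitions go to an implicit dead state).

start=S0 accept=S0,S1,S2 S0-a->S0 S0-b->S1 S1-a->S2 S1-b->S1 S2-a->S0 S2-b->S3 S3-a->S3 S3-b->S3

This is the complement of 'contains `bab`'. Use the same substring-matching states — S0 through S3 holding how much of `bab` has just been matched — but flip the accepting set: everything except the trap S3 accepts.
4 states suffice.
        a   b  
>* S0   S0  S1 
 * S1   S2  S1 
 * S2   S0  S3 
   S3   S3  S3 
(> = start, * = accepting)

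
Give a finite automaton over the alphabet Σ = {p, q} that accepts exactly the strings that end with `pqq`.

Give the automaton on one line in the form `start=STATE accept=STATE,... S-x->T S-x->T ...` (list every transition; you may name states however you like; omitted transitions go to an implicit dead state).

start=S0 accept=S3 S0-p->S1 S0-q->S0 S1-p->S1 S1-q->S2 S2-p->S1 S2-q->S3 S3-p->S1 S3-q->S0

Remember how much of `pqq` the current input suffix matches. State S0 means no match yet; S1 means the last symbol is `p`; S2 means the last 2 symbols are `pq`; S3 means the last 3 symbols are `pqq`. Only S3 accepts. On a mismatch, fall back to the longest proper suffix that is still a prefix of `pqq`.
4 states suffice.
        p   q  
>  S0   S1  S0 
   S1   S1  S2 
   S2   S1  S3 
 * S3   S1  S0 
(> = start, * = accepting)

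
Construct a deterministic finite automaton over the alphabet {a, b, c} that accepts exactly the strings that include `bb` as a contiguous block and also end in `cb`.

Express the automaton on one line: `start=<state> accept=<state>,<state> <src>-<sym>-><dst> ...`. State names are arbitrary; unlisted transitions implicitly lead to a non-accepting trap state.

Run two small machines in parallel and take their product. One (3 states) tracks whether and how much of `bb` has been seen; the other (3 states) tracks how much of the suffix `cb` has currently been matched. Each combined state is a pair, one component from each; accept when both components accept. After merging equivalent states the machine shrinks.
5 states suffice.
        a   b   c  
>  q0   q0  q1  q0 
   q1   q0  q2  q0 
   q2   q2  q2  q3 
   q3   q2  q4  q3 
 * q4   q2  q2  q3 
(> = start, * = accepting)

start=q0 accept=q4 q0-a->q0 q0-b->q1 q0-c->q0 q1-a->q0 q1-b->q2 q1-c->q0 q2-a->q2 q2-b->q2 q2-c->q3 q3-a->q2 q3-b->q4 q3-c->q3 q4-a->q2 q4-b->q2 q4-c->q3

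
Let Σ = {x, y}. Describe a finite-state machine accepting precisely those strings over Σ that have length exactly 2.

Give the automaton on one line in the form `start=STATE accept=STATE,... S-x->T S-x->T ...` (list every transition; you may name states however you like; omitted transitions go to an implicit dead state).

Count input length up to 3: every symbol moves from S0 toward S3, which means 'more than 2' and absorbs. Accept from {S2}.
A 4-state machine:
        x   y  
>  S0   S1  S1 
   S1   S2  S2 
 * S2   S3  S3 
   S3   S3  S3 
(> = start, * = accepting)

start=S0 accept=S2 S0-x->S1 S0-y->S1 S1-x->S2 S1-y->S2 S2-x->S3 S2-y->S3 S3-x->S3 S3-y->S3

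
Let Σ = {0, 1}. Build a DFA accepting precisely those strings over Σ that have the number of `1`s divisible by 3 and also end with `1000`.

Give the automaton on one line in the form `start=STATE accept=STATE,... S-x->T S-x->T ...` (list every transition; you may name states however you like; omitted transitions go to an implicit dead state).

start=q0 accept=q6 q0-0->q0 q0-1->q1 q1-0->q1 q1-1->q2 q2-0->q2 q2-1->q3 q3-0->q4 q3-1->q1 q4-0->q5 q4-1->q1 q5-0->q6 q5-1->q1 q6-0->q0 q6-1->q1

Handle the two conditions separately and then intersect. The first has 3 states tracking the count of `1`s modulo 3; the second has 5 states tracking how much of the suffix `1000` has currently been matched. A product state is a pair (one from each), accepting exactly when both do. Equivalent product states are then merged.
7 states suffice.
        0   1  
>  q0   q0  q1 
   q1   q1  q2 
   q2   q2  q3 
   q3   q4  q1 
   q4   q5  q1 
   q5   q6  q1 
 * q6   q0  q1 
(> = start, * = accepting)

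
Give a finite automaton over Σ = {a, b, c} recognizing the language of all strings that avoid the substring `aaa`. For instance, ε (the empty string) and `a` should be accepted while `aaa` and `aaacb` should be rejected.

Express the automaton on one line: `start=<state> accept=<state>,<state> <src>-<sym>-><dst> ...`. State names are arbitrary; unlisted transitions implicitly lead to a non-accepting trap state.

Track partial matches of the forbidden pattern `aaa`. State q3 is a dead state reached once `aaa` has occurred; every other state accepts. q0 means no part of `aaa` is currently matched.
4 states suffice.
        a   b   c  
>* q0   q1  q0  q0 
 * q1   q2  q0  q0 
 * q2   q3  q0  q0 
   q3   q3  q3  q3 
(> = start, * = accepting)

start=q0 accept=q0,q1,q2 q0-a->q1 q0-b->q0 q0-c->q0 q1-a->q2 q1-b->q0 q1-c->q0 q2-a->q3 q2-b->q0 q2-c->q0 q3-a->q3 q3-b->q3 q3-c->q3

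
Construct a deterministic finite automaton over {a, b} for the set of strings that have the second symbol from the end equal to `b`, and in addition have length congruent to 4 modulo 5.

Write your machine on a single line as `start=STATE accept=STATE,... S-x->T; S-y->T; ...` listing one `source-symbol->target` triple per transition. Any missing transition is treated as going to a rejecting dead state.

start=q0; accept=q13,q14; q0-a->q1; q0-b->q2; q1-a->q3; q1-b->q4; q2-a->q5; q2-b->q6; q3-a->q7; q3-b->q8; q4-a->q9; q4-b->q10; q5-a->q7; q5-b->q8; q6-a->q9; q6-b->q10; q7-a->q11; q7-b->q12; q8-a->q13; q8-b->q14; q9-a->q11; q9-b->q12; q10-a->q13; q10-b->q14; q11-a->q15; q11-b->q16; q12-a->q17; q12-b->q18; q13-a->q15; q13-b->q16; q14-a->q17; q14-b->q18; q15-a->q19; q15-b->q20; q16-a->q21; q16-b->q22; q17-a->q19; q17-b->q20; q18-a->q21; q18-b->q22; q19-a->q3; q19-b->q4; q20-a->q5; q20-b->q6; q21-a->q3; q21-b->q4; q22-a->q5; q22-b->q6

Run two small machines in parallel and take their product. One (7 states) tracks the last 2 symbols read; the other (5 states) tracks the input length modulo 5. Each combined state is a pair, one component from each; accept when both components accept.
With 23 states:
          a    b  
>  q0     q1   q2 
   q1     q3   q4 
   q2     q5   q6 
   q3     q7   q8 
   q4     q9  q10 
   q5     q7   q8 
   q6     q9  q10 
   q7    q11  q12 
   q8    q13  q14 
   q9    q11  q12 
   q10   q13  q14 
   q11   q15  q16 
   q12   q17  q18 
 * q13   q15  q16 
 * q14   q17  q18 
   q15   q19  q20 
   q16   q21  q22 
   q17   q19  q20 
   q18   q21  q22 
   q19    q3   q4 
   q20    q5   q6 
   q21    q3   q4 
   q22    q5   q6 
(> = start, * = accepting)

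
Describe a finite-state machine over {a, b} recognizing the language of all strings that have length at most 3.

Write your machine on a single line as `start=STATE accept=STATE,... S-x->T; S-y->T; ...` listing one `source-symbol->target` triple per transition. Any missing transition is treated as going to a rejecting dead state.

Count input length up to 4: every symbol moves from s0 toward s4, which means 'more than 3' and absorbs. Accept from {s0, s1, s2, s3}.
With 5 states:
        a   b  
>* s0   s1  s1 
 * s1   s2  s2 
 * s2   s3  s3 
 * s3   s4  s4 
   s4   s4  s4 
(> = start, * = accepting)

start=s0; accept=s0,s1,s2,s3; s0-a->s1; s0-b->s1; s1-a->s2; s1-b->s2; s2-a->s3; s2-b->s3; s3-a->s4; s3-b->s4; s4-a->s4; s4-b->s4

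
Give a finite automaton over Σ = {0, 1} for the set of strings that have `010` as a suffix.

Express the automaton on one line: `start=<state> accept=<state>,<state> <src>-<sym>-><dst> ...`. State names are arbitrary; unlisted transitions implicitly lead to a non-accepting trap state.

Let each state record the length of the longest suffix of the input read so far that is also a prefix of `010`. q1 means the last symbol is `0`; q2 means the last 2 symbols are `01`; q3 means the last 3 symbols are `010`. Accept only at q3, where the string currently ends in `010`.
With 4 states:
        0   1  
>  q0   q1  q0 
   q1   q1  q2 
   q2   q3  q0 
 * q3   q1  q2 
(> = start, * = accepting)

start=q0 accept=q3 q0-0->q1 q0-1->q0 q1-0->q1 q1-1->q2 q2-0->q3 q2-1->q0 q3-0->q1 q3-1->q2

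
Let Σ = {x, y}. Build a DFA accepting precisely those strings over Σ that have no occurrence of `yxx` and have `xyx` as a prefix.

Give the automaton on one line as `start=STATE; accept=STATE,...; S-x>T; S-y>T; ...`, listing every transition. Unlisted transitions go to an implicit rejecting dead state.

Handle the two conditions separately and then intersect. The first has 4 states tracking partial matches of the forbidden pattern `yxx`; the second has 5 states tracking whether the input so far still matches the prefix `xyx`. A product state is a pair (one from each), accepting exactly when both do. Minimizing collapses redundant product states.
6 states suffice.
        x   y  
>  q0   q1  q2 
   q1   q2  q3 
   q2   q2  q2 
   q3   q4  q2 
 * q4   q2  q5 
 * q5   q4  q5 
(> = start, * = accepting)

start=q0; accept=q4,q5; q0-x>q1; q0-y>q2; q1-x>q2; q1-y>q3; q2-x>q2; q2-y>q2; q3-x>q4; q3-y>q2; q4-x>q2; q4-y>q5; q5-x>q4; q5-y>q5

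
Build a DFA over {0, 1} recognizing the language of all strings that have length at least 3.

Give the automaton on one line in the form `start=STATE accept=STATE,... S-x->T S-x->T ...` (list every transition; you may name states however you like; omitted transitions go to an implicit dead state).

We only need to distinguish lengths 0, 1, …, 3, and '>3'. Chain q0 → q1 → q2 → q3 → q4 on every symbol, with q4 looping. Accepting states: {q3, q4}.
        0   1  
>  q0   q1  q1 
   q1   q2  q2 
   q2   q3  q3 
 * q3   q4  q4 
 * q4   q4  q4 
(> = start, * = accepting)

start=q0 accept=q3,q4 q0-0->q1 q0-1->q1 q1-0->q2 q1-1->q2 q2-0->q3 q2-1->q3 q3-0->q4 q3-1->q4 q4-0->q4 q4-1->q4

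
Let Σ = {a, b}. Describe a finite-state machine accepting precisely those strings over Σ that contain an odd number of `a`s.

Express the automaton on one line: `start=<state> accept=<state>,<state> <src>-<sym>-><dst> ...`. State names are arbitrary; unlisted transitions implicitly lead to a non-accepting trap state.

start=q0 accept=q1 q0-a->q1 q0-b->q0 q1-a->q0 q1-b->q1

The only thing that matters is how many `a`s have appeared, reduced mod 2. Use one state per residue: q0 for 0, …, q1 for 1. Reading `a` moves to the next residue; anything else stays put. q1 is accepting.
With 2 states:
        a   b  
>  q0   q1  q0 
 * q1   q0  q1 
(> = start, * = accepting)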